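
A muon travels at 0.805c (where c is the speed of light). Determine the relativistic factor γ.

v/c = 0.805, so (v/c)² = 0.648025
1 - (v/c)² = 0.351975
γ = 1/√(0.351975) = 1.686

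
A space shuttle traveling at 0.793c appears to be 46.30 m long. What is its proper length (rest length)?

Contracted length L = 46.30 m
γ = 1/√(1 - 0.793²) = 1.6414
L₀ = γL = 1.6414 × 46.30 = 76.00 m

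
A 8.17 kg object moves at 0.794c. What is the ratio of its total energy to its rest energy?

E = γmc², E₀ = mc²
E/E₀ = γ = 1/√(1 - 0.794²) = 1.645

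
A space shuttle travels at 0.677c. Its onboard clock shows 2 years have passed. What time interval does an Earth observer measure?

Proper time Δt₀ = 2 years
γ = 1/√(1 - 0.677²) = 1.3587
Δt = γΔt₀ = 1.3587 × 2 = 2.717 years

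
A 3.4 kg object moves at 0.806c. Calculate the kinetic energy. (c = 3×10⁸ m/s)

γ = 1/√(1 - 0.806²) = 1.6894
γ - 1 = 0.6894
KE = (γ-1)mc² = 0.6894 × 3.4 × (3×10⁸)² = 2.110×10¹⁷ J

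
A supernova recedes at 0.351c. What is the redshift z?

β = 0.351
(1+β)/(1-β) = 1.351/0.649 = 2.0817
√(2.0817) = 1.4428
z = 1.4428 - 1 = 0.4428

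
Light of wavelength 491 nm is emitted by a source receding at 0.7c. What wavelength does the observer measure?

β = 0.7
Wavelength Doppler factor = √(1.7/0.3) = √(5.6667) = 2.380
λ_obs = 491 × 2.380 = 1169 nm (redshift)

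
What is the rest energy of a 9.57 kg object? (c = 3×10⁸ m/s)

c² = (3×10⁸)² = 9.000×10¹⁶ m²/s²
E₀ = mc² = 9.57 × 9.000×10¹⁶ = 8.613×10¹⁷ J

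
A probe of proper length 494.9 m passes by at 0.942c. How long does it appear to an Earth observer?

Proper length L₀ = 494.9 m
γ = 1/√(1 - 0.942²) = 2.980
L = L₀/γ = 494.9/2.980 = 166.1 m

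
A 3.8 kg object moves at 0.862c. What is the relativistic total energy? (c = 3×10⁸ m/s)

γ = 1/√(1 - 0.862²) = 1.9727
mc² = 3.8 × (3×10⁸)² = 3.420×10¹⁷ J
E = γmc² = 1.9727 × 3.420×10¹⁷ = 6.747×10¹⁷ J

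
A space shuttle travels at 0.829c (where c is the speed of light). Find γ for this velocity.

v/c = 0.829, so (v/c)² = 0.687241
1 - (v/c)² = 0.312759
γ = 1/√(0.312759) = 1.788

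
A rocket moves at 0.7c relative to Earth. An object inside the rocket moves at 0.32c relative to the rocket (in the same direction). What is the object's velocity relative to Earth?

u = (u' + v)/(1 + u'v/c²)
Numerator: 0.32 + 0.7 = 1.02
Denominator: 1 + 0.224 = 1.224
u = 1.02/1.224 = 0.8333c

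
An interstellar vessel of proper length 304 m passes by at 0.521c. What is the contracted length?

Proper length L₀ = 304 m
γ = 1/√(1 - 0.521²) = 1.1716
L = L₀/γ = 304/1.1716 = 259.5 m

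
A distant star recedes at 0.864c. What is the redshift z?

β = 0.864
(1+β)/(1-β) = 1.864/0.136 = 13.706
√(13.706) = 3.702
z = 3.702 - 1 = 2.702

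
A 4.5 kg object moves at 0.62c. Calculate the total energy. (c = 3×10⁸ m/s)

γ = 1/√(1 - 0.62²) = 1.2745
mc² = 4.5 × (3×10⁸)² = 4.050×10¹⁷ J
E = γmc² = 1.2745 × 4.050×10¹⁷ = 5.162×10¹⁷ J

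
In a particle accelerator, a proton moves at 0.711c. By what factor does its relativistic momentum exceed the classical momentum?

p_rel = γmv, p_class = mv
Ratio = γ = 1/√(1 - 0.711²)
= 1/√(0.494479) = 1.422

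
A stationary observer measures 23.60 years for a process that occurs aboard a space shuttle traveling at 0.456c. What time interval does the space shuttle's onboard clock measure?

Dilated time Δt = 23.60 years
γ = 1/√(1 - 0.456²) = 1.124
Δt₀ = Δt/γ = 23.60/1.124 = 21.00 years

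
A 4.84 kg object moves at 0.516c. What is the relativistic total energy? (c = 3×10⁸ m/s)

γ = 1/√(1 - 0.516²) = 1.1674
mc² = 4.84 × (3×10⁸)² = 4.356×10¹⁷ J
E = γmc² = 1.1674 × 4.356×10¹⁷ = 5.085×10¹⁷ J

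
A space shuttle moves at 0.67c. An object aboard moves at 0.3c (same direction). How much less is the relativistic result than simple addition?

Classical: u' + v = 0.3 + 0.67 = 0.97c
Relativistic: u = (0.3 + 0.67)/(1 + 0.201) = 0.97/1.201 = 0.8077c
Difference: 0.97 - 0.8077 = 0.1623c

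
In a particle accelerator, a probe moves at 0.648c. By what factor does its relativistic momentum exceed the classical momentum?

p_rel = γmv, p_class = mv
Ratio = γ = 1/√(1 - 0.648²)
= 1/√(0.580096) = 1.313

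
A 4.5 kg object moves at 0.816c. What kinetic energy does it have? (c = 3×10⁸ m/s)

γ = 1/√(1 - 0.816²) = 1.7299
γ - 1 = 0.7299
KE = (γ-1)mc² = 0.7299 × 4.5 × (3×10⁸)² = 2.956×10¹⁷ J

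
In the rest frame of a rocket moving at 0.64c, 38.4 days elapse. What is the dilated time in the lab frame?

Proper time Δt₀ = 38.4 days
γ = 1/√(1 - 0.64²) = 1.30145
Δt = γΔt₀ = 1.30145 × 38.4 = 49.98 days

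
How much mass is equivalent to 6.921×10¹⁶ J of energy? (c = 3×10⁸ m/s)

From E = mc², we get m = E/c²
c² = (3×10⁸)² = 9×10¹⁶ m²/s²
m = 6.921×10¹⁶ / 9×10¹⁶ = 0.7690 kg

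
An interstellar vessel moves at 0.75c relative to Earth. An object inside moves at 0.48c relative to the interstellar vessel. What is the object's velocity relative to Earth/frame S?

u = (u' + v)/(1 + u'v/c²)
Numerator: 0.48 + 0.75 = 1.23
Denominator: 1 + 0.36 = 1.36
u = 1.23/1.36 = 0.9044c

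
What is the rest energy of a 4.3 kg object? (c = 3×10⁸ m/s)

c² = (3×10⁸)² = 9.000×10¹⁶ m²/s²
E₀ = mc² = 4.3 × 9.000×10¹⁶ = 3.870×10¹⁷ J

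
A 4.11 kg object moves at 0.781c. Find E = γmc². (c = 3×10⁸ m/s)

γ = 1/√(1 - 0.781²) = 1.6012
mc² = 4.11 × (3×10⁸)² = 3.699×10¹⁷ J
E = γmc² = 1.6012 × 3.699×10¹⁷ = 5.923×10¹⁷ J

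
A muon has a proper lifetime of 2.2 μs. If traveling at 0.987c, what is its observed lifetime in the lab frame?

Proper lifetime τ₀ = 2.2 μs
γ = 1/√(1 - 0.987²) = 6.222
τ = γτ₀ = 6.222 × 2.2 μs = 13.69 μs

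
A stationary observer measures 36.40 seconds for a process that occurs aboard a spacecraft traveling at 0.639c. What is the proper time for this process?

Dilated time Δt = 36.40 seconds
γ = 1/√(1 - 0.639²) = 1.300
Δt₀ = Δt/γ = 36.40/1.300 = 28.00 seconds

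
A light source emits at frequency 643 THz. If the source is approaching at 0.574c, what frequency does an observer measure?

β = v/c = 0.574
(1+β)/(1-β) = 1.574/0.426 = 3.695
Doppler factor = √(3.695) = 1.922
f_obs = 643 × 1.922 = 1236 THz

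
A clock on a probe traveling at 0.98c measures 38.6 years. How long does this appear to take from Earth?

Proper time Δt₀ = 38.6 years
γ = 1/√(1 - 0.98²) = 5.025
Δt = γΔt₀ = 5.025 × 38.6 = 194.0 years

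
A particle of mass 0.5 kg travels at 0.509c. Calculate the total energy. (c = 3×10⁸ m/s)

γ = 1/√(1 - 0.509²) = 1.1618
mc² = 0.5 × (3×10⁸)² = 4.500×10¹⁶ J
E = γmc² = 1.1618 × 4.500×10¹⁶ = 5.228×10¹⁶ J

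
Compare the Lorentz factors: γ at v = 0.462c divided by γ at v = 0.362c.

γ₁ = 1/√(1 - 0.462²) = 1.128
γ₂ = 1/√(1 - 0.362²) = 1.073
γ₁/γ₂ = 1.128/1.073 = 1.051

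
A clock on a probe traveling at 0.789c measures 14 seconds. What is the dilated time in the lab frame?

Proper time Δt₀ = 14 seconds
γ = 1/√(1 - 0.789²) = 1.628
Δt = γΔt₀ = 1.628 × 14 = 22.79 seconds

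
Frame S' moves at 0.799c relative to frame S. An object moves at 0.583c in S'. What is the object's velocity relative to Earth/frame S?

u = (u' + v)/(1 + u'v/c²)
Numerator: 0.583 + 0.799 = 1.382
Denominator: 1 + 0.465817 = 1.465817
u = 1.382/1.465817 = 0.9428c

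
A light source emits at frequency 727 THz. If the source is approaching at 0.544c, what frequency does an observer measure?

β = v/c = 0.544
(1+β)/(1-β) = 1.544/0.456 = 3.386
Doppler factor = √(3.386) = 1.840
f_obs = 727 × 1.840 = 1338 THz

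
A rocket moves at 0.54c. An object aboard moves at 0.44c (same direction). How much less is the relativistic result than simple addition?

Classical: u' + v = 0.44 + 0.54 = 0.98c
Relativistic: u = (0.44 + 0.54)/(1 + 0.2376) = 0.98/1.2376 = 0.7919c
Difference: 0.98 - 0.7919 = 0.1881c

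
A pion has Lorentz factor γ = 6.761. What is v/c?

From γ = 1/√(1 - v²/c²):
1/γ² = 1/6.761² = 0.02188
v²/c² = 1 - 0.02188 = 0.9781
v/c = √(0.9781) = 0.9890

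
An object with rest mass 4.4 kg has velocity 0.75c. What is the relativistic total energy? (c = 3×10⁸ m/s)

γ = 1/√(1 - 0.75²) = 1.5119
mc² = 4.4 × (3×10⁸)² = 3.960×10¹⁷ J
E = γmc² = 1.5119 × 3.960×10¹⁷ = 5.987×10¹⁷ J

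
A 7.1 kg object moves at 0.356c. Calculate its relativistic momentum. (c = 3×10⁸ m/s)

γ = 1/√(1 - 0.356²) = 1.070
v = 0.356 × 3×10⁸ = 1.068×10⁸ m/s
p = γmv = 1.070 × 7.1 × 1.068×10⁸ = 8.114×10⁸ kg·m/s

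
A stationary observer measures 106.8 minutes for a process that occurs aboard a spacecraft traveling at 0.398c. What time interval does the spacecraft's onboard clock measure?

Dilated time Δt = 106.8 minutes
γ = 1/√(1 - 0.398²) = 1.090
Δt₀ = Δt/γ = 106.8/1.090 = 97.98 minutes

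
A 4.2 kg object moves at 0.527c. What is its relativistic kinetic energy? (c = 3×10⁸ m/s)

γ = 1/√(1 - 0.527²) = 1.17666
γ - 1 = 0.17666
KE = (γ-1)mc² = 0.17666 × 4.2 × (3×10⁸)² = 6.678×10¹⁶ J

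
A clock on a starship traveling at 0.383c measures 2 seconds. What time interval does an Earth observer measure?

Proper time Δt₀ = 2 seconds
γ = 1/√(1 - 0.383²) = 1.0825
Δt = γΔt₀ = 1.0825 × 2 = 2.165 seconds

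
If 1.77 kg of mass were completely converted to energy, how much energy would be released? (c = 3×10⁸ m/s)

Using E = mc²:
c² = (3×10⁸)² = 9×10¹⁶ m²/s²
E = 1.77 × 9×10¹⁶ = 1.593×10¹⁷ J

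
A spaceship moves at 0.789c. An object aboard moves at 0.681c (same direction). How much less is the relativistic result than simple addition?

Classical: u' + v = 0.681 + 0.789 = 1.47c
Relativistic: u = (0.681 + 0.789)/(1 + 0.537309) = 1.47/1.537309 = 0.9562c
Difference: 1.47 - 0.9562 = 0.5138c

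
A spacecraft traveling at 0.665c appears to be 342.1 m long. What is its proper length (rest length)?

Contracted length L = 342.1 m
γ = 1/√(1 - 0.665²) = 1.339
L₀ = γL = 1.339 × 342.1 = 458.1 m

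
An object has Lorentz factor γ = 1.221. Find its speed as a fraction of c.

From γ = 1/√(1 - v²/c²):
1/γ² = 1/1.221² = 0.6708
v²/c² = 1 - 0.6708 = 0.3292
v/c = √(0.3292) = 0.5738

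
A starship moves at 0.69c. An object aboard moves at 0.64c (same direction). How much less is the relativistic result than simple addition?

Classical: u' + v = 0.64 + 0.69 = 1.33c
Relativistic: u = (0.64 + 0.69)/(1 + 0.4416) = 1.33/1.4416 = 0.9226c
Difference: 1.33 - 0.9226 = 0.4074c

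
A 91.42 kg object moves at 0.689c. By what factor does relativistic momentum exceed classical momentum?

p_rel = γmv, p_class = mv
Ratio = γ = 1/√(1 - 0.689²) = 1.380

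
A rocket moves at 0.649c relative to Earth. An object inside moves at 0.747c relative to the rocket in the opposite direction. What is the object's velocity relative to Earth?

Object's velocity in rocket frame is u' = -0.747c
u = (u' + v)/(1 + u'v/c²) = (v - 0.747)/(1 - 0.747·v/c²)
Numerator: 0.649 - 0.747 = -0.098
Denominator: 1 - 0.484803 = 0.515197
u = -0.098/0.515197 = -0.1902c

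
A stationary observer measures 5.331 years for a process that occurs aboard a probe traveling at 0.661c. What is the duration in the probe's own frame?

Dilated time Δt = 5.331 years
γ = 1/√(1 - 0.661²) = 1.3326
Δt₀ = Δt/γ = 5.331/1.3326 = 4.000 years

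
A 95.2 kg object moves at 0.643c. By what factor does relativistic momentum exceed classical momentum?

p_rel = γmv, p_class = mv
Ratio = γ = 1/√(1 - 0.643²) = 1.306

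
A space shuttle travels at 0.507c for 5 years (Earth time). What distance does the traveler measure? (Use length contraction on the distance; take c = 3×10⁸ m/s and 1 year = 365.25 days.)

Earth distance: d = v × t = 0.507c × 5 yr = 2.400×10¹⁶ m
γ = 1.160
d' = d/γ = 2.400×10¹⁶/1.160 = 2.069×10¹⁶ m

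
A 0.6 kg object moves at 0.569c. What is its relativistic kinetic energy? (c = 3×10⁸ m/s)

γ = 1/√(1 - 0.569²) = 1.21605
γ - 1 = 0.21605
KE = (γ-1)mc² = 0.21605 × 0.6 × (3×10⁸)² = 1.167×10¹⁶ J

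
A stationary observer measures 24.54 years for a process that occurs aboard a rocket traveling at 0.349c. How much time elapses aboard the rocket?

Dilated time Δt = 24.54 years
γ = 1/√(1 - 0.349²) = 1.067
Δt₀ = Δt/γ = 24.54/1.067 = 23.00 years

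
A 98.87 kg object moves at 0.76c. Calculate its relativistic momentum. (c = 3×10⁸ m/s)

γ = 1/√(1 - 0.76²) = 1.5386
v = 0.76 × 3×10⁸ = 2.280×10⁸ m/s
p = γmv = 1.5386 × 98.87 × 2.280×10⁸ = 3.468×10¹⁰ kg·m/s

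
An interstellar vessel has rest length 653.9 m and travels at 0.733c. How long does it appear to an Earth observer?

Proper length L₀ = 653.9 m
γ = 1/√(1 - 0.733²) = 1.470
L = L₀/γ = 653.9/1.470 = 444.8 m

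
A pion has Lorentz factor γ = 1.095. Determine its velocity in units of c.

From γ = 1/√(1 - v²/c²):
1/γ² = 1/1.095² = 0.8340
v²/c² = 1 - 0.8340 = 0.1660
v/c = √(0.1660) = 0.4074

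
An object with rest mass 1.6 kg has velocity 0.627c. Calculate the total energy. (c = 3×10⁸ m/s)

γ = 1/√(1 - 0.627²) = 1.28367
mc² = 1.6 × (3×10⁸)² = 1.440×10¹⁷ J
E = γmc² = 1.28367 × 1.440×10¹⁷ = 1.848×10¹⁷ J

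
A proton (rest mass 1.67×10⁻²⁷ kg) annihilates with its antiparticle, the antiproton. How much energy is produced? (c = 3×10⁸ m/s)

Both particles have the same rest mass, so total mass = 2m
E = 2m·c² = 2 × 1.67×10⁻²⁷ × (3×10⁸)²
= 2 × 1.67×10⁻²⁷ × 9×10¹⁶
= 3.006×10⁻¹⁰ J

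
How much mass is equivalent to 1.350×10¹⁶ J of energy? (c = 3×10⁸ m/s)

From E = mc², we get m = E/c²
c² = (3×10⁸)² = 9×10¹⁶ m²/s²
m = 1.350×10¹⁶ / 9×10¹⁶ = 0.1500 kg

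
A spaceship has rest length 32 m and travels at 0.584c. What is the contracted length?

Proper length L₀ = 32 m
γ = 1/√(1 - 0.584²) = 1.2319
L = L₀/γ = 32/1.2319 = 25.98 m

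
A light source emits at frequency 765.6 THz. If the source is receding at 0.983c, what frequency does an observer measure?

β = v/c = 0.983
(1-β)/(1+β) = 0.017/1.983 = 0.008573
Doppler factor = √(0.008573) = 0.09259
f_obs = 765.6 × 0.09259 = 70.89 THz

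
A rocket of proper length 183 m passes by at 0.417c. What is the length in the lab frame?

Proper length L₀ = 183 m
γ = 1/√(1 - 0.417²) = 1.1002
L = L₀/γ = 183/1.1002 = 166.3 m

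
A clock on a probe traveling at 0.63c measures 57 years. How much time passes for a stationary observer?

Proper time Δt₀ = 57 years
γ = 1/√(1 - 0.63²) = 1.2877
Δt = γΔt₀ = 1.2877 × 57 = 73.40 years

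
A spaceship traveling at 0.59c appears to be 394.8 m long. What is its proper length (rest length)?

Contracted length L = 394.8 m
γ = 1/√(1 - 0.59²) = 1.2385
L₀ = γL = 1.2385 × 394.8 = 489.0 m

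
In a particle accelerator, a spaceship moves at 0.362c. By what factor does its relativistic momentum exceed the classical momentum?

p_rel = γmv, p_class = mv
Ratio = γ = 1/√(1 - 0.362²)
= 1/√(0.868956) = 1.073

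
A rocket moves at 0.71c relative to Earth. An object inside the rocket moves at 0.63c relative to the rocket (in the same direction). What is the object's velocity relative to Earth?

u = (u' + v)/(1 + u'v/c²)
Numerator: 0.63 + 0.71 = 1.34
Denominator: 1 + 0.4473 = 1.4473
u = 1.34/1.4473 = 0.9259c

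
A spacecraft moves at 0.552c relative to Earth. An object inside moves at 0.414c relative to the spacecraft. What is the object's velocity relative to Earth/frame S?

u = (u' + v)/(1 + u'v/c²)
Numerator: 0.414 + 0.552 = 0.966
Denominator: 1 + 0.228528 = 1.228528
u = 0.966/1.228528 = 0.7863c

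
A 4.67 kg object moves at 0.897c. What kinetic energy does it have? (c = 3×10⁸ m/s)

γ = 1/√(1 - 0.897²) = 2.2623
γ - 1 = 1.2623
KE = (γ-1)mc² = 1.2623 × 4.67 × (3×10⁸)² = 5.305×10¹⁷ J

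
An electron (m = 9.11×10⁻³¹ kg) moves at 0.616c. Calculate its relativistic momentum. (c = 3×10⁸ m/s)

γ = 1/√(1 - 0.616²) = 1.2694
v = 0.616 × 3×10⁸ = 1.848×10⁸ m/s
p = γmv = 1.2694 × 9.11×10⁻³¹ × 1.848×10⁸ = 2.137×10⁻²² kg·m/s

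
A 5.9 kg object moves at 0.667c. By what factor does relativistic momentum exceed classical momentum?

p_rel = γmv, p_class = mv
Ratio = γ = 1/√(1 - 0.667²) = 1.342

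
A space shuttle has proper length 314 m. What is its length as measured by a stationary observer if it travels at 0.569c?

Proper length L₀ = 314 m
γ = 1/√(1 - 0.569²) = 1.216
L = L₀/γ = 314/1.216 = 258.2 m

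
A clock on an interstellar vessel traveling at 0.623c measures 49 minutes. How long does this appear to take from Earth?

Proper time Δt₀ = 49 minutes
γ = 1/√(1 - 0.623²) = 1.2784
Δt = γΔt₀ = 1.2784 × 49 = 62.64 minutes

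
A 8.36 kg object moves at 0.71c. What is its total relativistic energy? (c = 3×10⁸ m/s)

γ = 1/√(1 - 0.71²) = 1.420
mc² = 8.36 × (3×10⁸)² = 7.524×10¹⁷ J
E = γmc² = 1.420 × 7.524×10¹⁷ = 1.068×10¹⁸ J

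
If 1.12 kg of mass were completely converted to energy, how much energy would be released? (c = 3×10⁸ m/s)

Using E = mc²:
c² = (3×10⁸)² = 9×10¹⁶ m²/s²
E = 1.12 × 9×10¹⁶ = 1.008×10¹⁷ J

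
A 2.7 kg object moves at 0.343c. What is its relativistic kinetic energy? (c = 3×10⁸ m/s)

γ = 1/√(1 - 0.343²) = 1.06458
γ - 1 = 0.06458
KE = (γ-1)mc² = 0.06458 × 2.7 × (3×10⁸)² = 1.569×10¹⁶ J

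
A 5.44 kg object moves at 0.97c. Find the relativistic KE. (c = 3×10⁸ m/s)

γ = 1/√(1 - 0.97²) = 4.113
γ - 1 = 3.113
KE = (γ-1)mc² = 3.113 × 5.44 × (3×10⁸)² = 1.524×10¹⁸ J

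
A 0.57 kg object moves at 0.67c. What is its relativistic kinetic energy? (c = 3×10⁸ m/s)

γ = 1/√(1 - 0.67²) = 1.34705
γ - 1 = 0.34705
KE = (γ-1)mc² = 0.34705 × 0.57 × (3×10⁸)² = 1.780×10¹⁶ J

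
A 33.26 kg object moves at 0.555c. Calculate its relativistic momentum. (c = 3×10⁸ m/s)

γ = 1/√(1 - 0.555²) = 1.2021
v = 0.555 × 3×10⁸ = 1.665×10⁸ m/s
p = γmv = 1.2021 × 33.26 × 1.665×10⁸ = 6.657×10⁹ kg·m/s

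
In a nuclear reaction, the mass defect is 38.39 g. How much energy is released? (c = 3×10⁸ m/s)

Convert mass defect: Δm = 38.39 g = 0.03839 kg
E = Δm·c² = 0.03839 × (3×10⁸)²
= 0.03839 × 9×10¹⁶ = 3.455×10¹⁵ J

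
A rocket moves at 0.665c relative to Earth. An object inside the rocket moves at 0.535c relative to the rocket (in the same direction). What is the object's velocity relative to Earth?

u = (u' + v)/(1 + u'v/c²)
Numerator: 0.535 + 0.665 = 1.2
Denominator: 1 + 0.355775 = 1.355775
u = 1.2/1.355775 = 0.8851c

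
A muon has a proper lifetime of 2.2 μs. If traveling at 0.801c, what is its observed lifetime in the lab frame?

Proper lifetime τ₀ = 2.2 μs
γ = 1/√(1 - 0.801²) = 1.6704
τ = γτ₀ = 1.6704 × 2.2 μs = 3.675 μs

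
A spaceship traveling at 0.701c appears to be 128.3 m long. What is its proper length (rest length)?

Contracted length L = 128.3 m
γ = 1/√(1 - 0.701²) = 1.402
L₀ = γL = 1.402 × 128.3 = 179.9 m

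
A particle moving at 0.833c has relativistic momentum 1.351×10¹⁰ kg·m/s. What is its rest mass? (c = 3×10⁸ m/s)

γ = 1/√(1 - 0.833²) = 1.8074
v = 0.833 × 3×10⁸ = 2.499×10⁸ m/s
m = p/(γv) = 1.351×10¹⁰/(1.8074 × 2.499×10⁸) = 29.91 kg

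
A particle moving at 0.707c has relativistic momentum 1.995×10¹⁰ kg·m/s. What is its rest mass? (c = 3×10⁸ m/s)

γ = 1/√(1 - 0.707²) = 1.414
v = 0.707 × 3×10⁸ = 2.121×10⁸ m/s
m = p/(γv) = 1.995×10¹⁰/(1.414 × 2.121×10⁸) = 66.52 kg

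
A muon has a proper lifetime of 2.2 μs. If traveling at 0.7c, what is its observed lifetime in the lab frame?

Proper lifetime τ₀ = 2.2 μs
γ = 1/√(1 - 0.7²) = 1.4003
τ = γτ₀ = 1.4003 × 2.2 μs = 3.081 μs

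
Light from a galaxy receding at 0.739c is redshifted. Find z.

β = 0.739
(1+β)/(1-β) = 1.739/0.261 = 6.663
√(6.663) = 2.581
z = 2.581 - 1 = 1.581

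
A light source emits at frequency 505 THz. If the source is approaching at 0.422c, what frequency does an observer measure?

β = v/c = 0.422
(1+β)/(1-β) = 1.422/0.578 = 2.4602
Doppler factor = √(2.4602) = 1.5685
f_obs = 505 × 1.5685 = 792.1 THz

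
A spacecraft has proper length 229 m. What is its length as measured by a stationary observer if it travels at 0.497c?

Proper length L₀ = 229 m
γ = 1/√(1 - 0.497²) = 1.1524
L = L₀/γ = 229/1.1524 = 198.7 m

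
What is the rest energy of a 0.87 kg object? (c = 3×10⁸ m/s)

c² = (3×10⁸)² = 9.000×10¹⁶ m²/s²
E₀ = mc² = 0.87 × 9.000×10¹⁶ = 7.830×10¹⁶ J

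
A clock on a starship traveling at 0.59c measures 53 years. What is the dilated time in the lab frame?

Proper time Δt₀ = 53 years
γ = 1/√(1 - 0.59²) = 1.2385
Δt = γΔt₀ = 1.2385 × 53 = 65.64 years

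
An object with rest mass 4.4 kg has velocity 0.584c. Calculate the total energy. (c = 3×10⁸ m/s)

γ = 1/√(1 - 0.584²) = 1.2319
mc² = 4.4 × (3×10⁸)² = 3.960×10¹⁷ J
E = γmc² = 1.2319 × 3.960×10¹⁷ = 4.878×10¹⁷ J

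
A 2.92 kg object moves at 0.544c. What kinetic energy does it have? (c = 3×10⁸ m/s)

γ = 1/√(1 - 0.544²) = 1.19177
γ - 1 = 0.19177
KE = (γ-1)mc² = 0.19177 × 2.92 × (3×10⁸)² = 5.040×10¹⁶ J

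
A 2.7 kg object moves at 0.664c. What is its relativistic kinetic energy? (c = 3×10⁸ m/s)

γ = 1/√(1 - 0.664²) = 1.33738
γ - 1 = 0.33738
KE = (γ-1)mc² = 0.33738 × 2.7 × (3×10⁸)² = 8.198×10¹⁶ J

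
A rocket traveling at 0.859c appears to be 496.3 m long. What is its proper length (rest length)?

Contracted length L = 496.3 m
γ = 1/√(1 - 0.859²) = 1.9532
L₀ = γL = 1.9532 × 496.3 = 969.4 m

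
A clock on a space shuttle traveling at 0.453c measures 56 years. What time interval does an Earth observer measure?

Proper time Δt₀ = 56 years
γ = 1/√(1 - 0.453²) = 1.12169
Δt = γΔt₀ = 1.12169 × 56 = 62.81 years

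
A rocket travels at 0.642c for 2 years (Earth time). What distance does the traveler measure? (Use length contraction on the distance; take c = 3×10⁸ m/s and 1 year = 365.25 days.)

Earth distance: d = v × t = 0.642c × 2 yr = 1.2156×10¹⁶ m
γ = 1.3043
d' = d/γ = 1.2156×10¹⁶/1.3043 = 9.320×10¹⁵ m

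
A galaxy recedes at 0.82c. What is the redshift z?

β = 0.82
(1+β)/(1-β) = 1.82/0.18 = 10.11
√(10.11) = 3.180
z = 3.180 - 1 = 2.180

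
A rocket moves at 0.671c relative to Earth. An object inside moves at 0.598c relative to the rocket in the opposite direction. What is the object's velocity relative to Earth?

Object's velocity in rocket frame is u' = -0.598c
u = (u' + v)/(1 + u'v/c²) = (v - 0.598)/(1 - 0.598·v/c²)
Numerator: 0.671 - 0.598 = 0.073
Denominator: 1 - 0.401258 = 0.598742
u = 0.073/0.598742 = 0.1219c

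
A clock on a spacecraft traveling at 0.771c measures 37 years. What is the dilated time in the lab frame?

Proper time Δt₀ = 37 years
γ = 1/√(1 - 0.771²) = 1.5703
Δt = γΔt₀ = 1.5703 × 37 = 58.10 years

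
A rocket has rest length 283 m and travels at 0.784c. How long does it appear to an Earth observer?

Proper length L₀ = 283 m
γ = 1/√(1 - 0.784²) = 1.611
L = L₀/γ = 283/1.611 = 175.7 m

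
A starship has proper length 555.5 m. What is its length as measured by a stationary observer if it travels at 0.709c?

Proper length L₀ = 555.5 m
γ = 1/√(1 - 0.709²) = 1.418
L = L₀/γ = 555.5/1.418 = 391.7 m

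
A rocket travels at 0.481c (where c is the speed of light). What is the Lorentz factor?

v/c = 0.481, so (v/c)² = 0.231361
1 - (v/c)² = 0.768639
γ = 1/√(0.768639) = 1.141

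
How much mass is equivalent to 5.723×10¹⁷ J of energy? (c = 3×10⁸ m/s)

From E = mc², we get m = E/c²
c² = (3×10⁸)² = 9×10¹⁶ m²/s²
m = 5.723×10¹⁷ / 9×10¹⁶ = 6.359 kg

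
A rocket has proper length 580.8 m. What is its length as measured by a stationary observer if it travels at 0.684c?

Proper length L₀ = 580.8 m
γ = 1/√(1 - 0.684²) = 1.3708
L = L₀/γ = 580.8/1.3708 = 423.7 m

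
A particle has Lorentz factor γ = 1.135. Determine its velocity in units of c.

From γ = 1/√(1 - v²/c²):
1/γ² = 1/1.135² = 0.7763
v²/c² = 1 - 0.7763 = 0.2237
v/c = √(0.2237) = 0.4730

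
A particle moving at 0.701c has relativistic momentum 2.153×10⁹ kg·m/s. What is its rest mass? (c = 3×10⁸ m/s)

γ = 1/√(1 - 0.701²) = 1.4022
v = 0.701 × 3×10⁸ = 2.103×10⁸ m/s
m = p/(γv) = 2.153×10⁹/(1.4022 × 2.103×10⁸) = 7.301 kg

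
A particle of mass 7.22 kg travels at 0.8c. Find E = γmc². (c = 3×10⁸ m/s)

γ = 1/√(1 - 0.8²) = 1.667
mc² = 7.22 × (3×10⁸)² = 6.498×10¹⁷ J
E = γmc² = 1.667 × 6.498×10¹⁷ = 1.083×10¹⁸ J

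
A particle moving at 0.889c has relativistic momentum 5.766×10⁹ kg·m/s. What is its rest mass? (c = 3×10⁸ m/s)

γ = 1/√(1 - 0.889²) = 2.1838
v = 0.889 × 3×10⁸ = 2.667×10⁸ m/s
m = p/(γv) = 5.766×10⁹/(2.1838 × 2.667×10⁸) = 9.900 kg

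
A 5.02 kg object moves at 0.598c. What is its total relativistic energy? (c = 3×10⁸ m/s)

γ = 1/√(1 - 0.598²) = 1.2477
mc² = 5.02 × (3×10⁸)² = 4.518×10¹⁷ J
E = γmc² = 1.2477 × 4.518×10¹⁷ = 5.637×10¹⁷ J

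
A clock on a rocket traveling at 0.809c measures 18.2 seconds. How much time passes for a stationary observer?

Proper time Δt₀ = 18.2 seconds
γ = 1/√(1 - 0.809²) = 1.701
Δt = γΔt₀ = 1.701 × 18.2 = 30.96 seconds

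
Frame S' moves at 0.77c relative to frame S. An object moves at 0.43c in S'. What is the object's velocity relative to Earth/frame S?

u = (u' + v)/(1 + u'v/c²)
Numerator: 0.43 + 0.77 = 1.2
Denominator: 1 + 0.3311 = 1.3311
u = 1.2/1.3311 = 0.9015c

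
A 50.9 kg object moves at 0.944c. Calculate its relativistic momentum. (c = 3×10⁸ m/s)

γ = 1/√(1 - 0.944²) = 3.031
v = 0.944 × 3×10⁸ = 2.832×10⁸ m/s
p = γmv = 3.031 × 50.9 × 2.832×10⁸ = 4.369×10¹⁰ kg·m/s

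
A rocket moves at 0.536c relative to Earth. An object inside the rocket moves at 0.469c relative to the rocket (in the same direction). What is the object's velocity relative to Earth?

u = (u' + v)/(1 + u'v/c²)
Numerator: 0.469 + 0.536 = 1.005
Denominator: 1 + 0.251384 = 1.251384
u = 1.005/1.251384 = 0.8031c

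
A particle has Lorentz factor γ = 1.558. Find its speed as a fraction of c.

From γ = 1/√(1 - v²/c²):
1/γ² = 1/1.558² = 0.4120
v²/c² = 1 - 0.4120 = 0.5880
v/c = √(0.5880) = 0.7668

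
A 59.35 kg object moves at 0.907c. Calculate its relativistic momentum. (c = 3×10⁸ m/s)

γ = 1/√(1 - 0.907²) = 2.375
v = 0.907 × 3×10⁸ = 2.721×10⁸ m/s
p = γmv = 2.375 × 59.35 × 2.721×10⁸ = 3.835×10¹⁰ kg·m/s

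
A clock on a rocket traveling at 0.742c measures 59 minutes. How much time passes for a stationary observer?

Proper time Δt₀ = 59 minutes
γ = 1/√(1 - 0.742²) = 1.49165
Δt = γΔt₀ = 1.49165 × 59 = 88.01 minutes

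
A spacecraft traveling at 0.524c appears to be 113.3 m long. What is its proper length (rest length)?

Contracted length L = 113.3 m
γ = 1/√(1 - 0.524²) = 1.174
L₀ = γL = 1.174 × 113.3 = 133.0 m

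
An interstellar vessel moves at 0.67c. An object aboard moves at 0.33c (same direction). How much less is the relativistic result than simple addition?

Classical: u' + v = 0.33 + 0.67 = 1c
Relativistic: u = (0.33 + 0.67)/(1 + 0.2211) = 1/1.2211 = 0.8189c
Difference: 1 - 0.8189 = 0.1811c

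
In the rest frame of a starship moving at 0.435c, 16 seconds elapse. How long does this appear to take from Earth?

Proper time Δt₀ = 16 seconds
γ = 1/√(1 - 0.435²) = 1.1106
Δt = γΔt₀ = 1.1106 × 16 = 17.77 seconds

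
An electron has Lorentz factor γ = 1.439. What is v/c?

From γ = 1/√(1 - v²/c²):
1/γ² = 1/1.439² = 0.4829
v²/c² = 1 - 0.4829 = 0.5171
v/c = √(0.5171) = 0.7191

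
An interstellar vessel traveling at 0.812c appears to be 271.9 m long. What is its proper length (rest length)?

Contracted length L = 271.9 m
γ = 1/√(1 - 0.812²) = 1.71333
L₀ = γL = 1.71333 × 271.9 = 465.9 m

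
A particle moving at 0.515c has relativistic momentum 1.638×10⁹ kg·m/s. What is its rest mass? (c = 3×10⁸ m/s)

γ = 1/√(1 - 0.515²) = 1.1666
v = 0.515 × 3×10⁸ = 1.545×10⁸ m/s
m = p/(γv) = 1.638×10⁹/(1.1666 × 1.545×10⁸) = 9.088 kg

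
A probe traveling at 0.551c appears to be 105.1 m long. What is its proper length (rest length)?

Contracted length L = 105.1 m
γ = 1/√(1 - 0.551²) = 1.198
L₀ = γL = 1.198 × 105.1 = 125.9 m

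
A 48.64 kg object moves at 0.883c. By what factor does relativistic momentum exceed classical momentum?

p_rel = γmv, p_class = mv
Ratio = γ = 1/√(1 - 0.883²) = 2.131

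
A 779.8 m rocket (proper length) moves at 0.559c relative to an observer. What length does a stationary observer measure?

Proper length L₀ = 779.8 m
γ = 1/√(1 - 0.559²) = 1.206
L = L₀/γ = 779.8/1.206 = 646.6 m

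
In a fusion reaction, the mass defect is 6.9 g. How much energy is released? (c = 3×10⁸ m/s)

Convert mass defect: Δm = 6.9 g = 0.0069 kg
E = Δm·c² = 0.0069 × (3×10⁸)²
= 0.0069 × 9×10¹⁶ = 6.210×10¹⁴ J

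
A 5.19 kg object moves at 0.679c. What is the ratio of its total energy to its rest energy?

E = γmc², E₀ = mc²
E/E₀ = γ = 1/√(1 - 0.679²) = 1.362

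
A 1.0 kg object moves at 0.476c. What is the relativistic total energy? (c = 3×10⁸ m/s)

γ = 1/√(1 - 0.476²) = 1.137
mc² = 1.0 × (3×10⁸)² = 9.000×10¹⁶ J
E = γmc² = 1.137 × 9.000×10¹⁶ = 1.023×10¹⁷ J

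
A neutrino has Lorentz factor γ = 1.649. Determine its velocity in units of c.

From γ = 1/√(1 - v²/c²):
1/γ² = 1/1.649² = 0.3678
v²/c² = 1 - 0.3678 = 0.6322
v/c = √(0.6322) = 0.7951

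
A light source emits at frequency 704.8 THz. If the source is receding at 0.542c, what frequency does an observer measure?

β = v/c = 0.542
(1-β)/(1+β) = 0.458/1.542 = 0.2970
Doppler factor = √(0.2970) = 0.5450
f_obs = 704.8 × 0.5450 = 384.1 THz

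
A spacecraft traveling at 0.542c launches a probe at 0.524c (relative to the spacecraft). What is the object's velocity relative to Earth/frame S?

u = (u' + v)/(1 + u'v/c²)
Numerator: 0.524 + 0.542 = 1.066
Denominator: 1 + 0.284008 = 1.284008
u = 1.066/1.284008 = 0.8302c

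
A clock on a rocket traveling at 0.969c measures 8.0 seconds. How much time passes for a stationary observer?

Proper time Δt₀ = 8.0 seconds
γ = 1/√(1 - 0.969²) = 4.048
Δt = γΔt₀ = 4.048 × 8.0 = 32.38 seconds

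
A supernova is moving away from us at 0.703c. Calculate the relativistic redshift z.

β = 0.703
(1+β)/(1-β) = 1.703/0.297 = 5.734
√(5.734) = 2.395
z = 2.395 - 1 = 1.395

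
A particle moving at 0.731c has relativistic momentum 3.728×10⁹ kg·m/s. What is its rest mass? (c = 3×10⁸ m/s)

γ = 1/√(1 - 0.731²) = 1.465
v = 0.731 × 3×10⁸ = 2.193×10⁸ m/s
m = p/(γv) = 3.728×10⁹/(1.465 × 2.193×10⁸) = 11.60 kg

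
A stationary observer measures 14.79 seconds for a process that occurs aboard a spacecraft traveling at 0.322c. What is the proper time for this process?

Dilated time Δt = 14.79 seconds
γ = 1/√(1 - 0.322²) = 1.0563
Δt₀ = Δt/γ = 14.79/1.0563 = 14.00 seconds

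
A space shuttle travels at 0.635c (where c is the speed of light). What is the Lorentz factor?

v/c = 0.635, so (v/c)² = 0.403225
1 - (v/c)² = 0.596775
γ = 1/√(0.596775) = 1.294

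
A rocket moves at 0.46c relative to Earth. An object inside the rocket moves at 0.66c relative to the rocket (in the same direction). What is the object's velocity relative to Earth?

u = (u' + v)/(1 + u'v/c²)
Numerator: 0.66 + 0.46 = 1.12
Denominator: 1 + 0.3036 = 1.3036
u = 1.12/1.3036 = 0.8592c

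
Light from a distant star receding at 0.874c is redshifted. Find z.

β = 0.874
(1+β)/(1-β) = 1.874/0.126 = 14.873
√(14.873) = 3.857
z = 3.857 - 1 = 2.857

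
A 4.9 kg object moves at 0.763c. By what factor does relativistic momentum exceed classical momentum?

p_rel = γmv, p_class = mv
Ratio = γ = 1/√(1 - 0.763²) = 1.547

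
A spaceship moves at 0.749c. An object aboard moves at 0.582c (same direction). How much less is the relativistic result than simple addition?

Classical: u' + v = 0.582 + 0.749 = 1.331c
Relativistic: u = (0.582 + 0.749)/(1 + 0.435918) = 1.331/1.435918 = 0.9269c
Difference: 1.331 - 0.9269 = 0.4041c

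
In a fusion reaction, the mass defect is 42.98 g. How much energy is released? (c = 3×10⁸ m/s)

Convert mass defect: Δm = 42.98 g = 0.04298 kg
E = Δm·c² = 0.04298 × (3×10⁸)²
= 0.04298 × 9×10¹⁶ = 3.868×10¹⁵ J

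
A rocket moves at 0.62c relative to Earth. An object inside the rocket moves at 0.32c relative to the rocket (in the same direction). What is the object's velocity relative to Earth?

u = (u' + v)/(1 + u'v/c²)
Numerator: 0.32 + 0.62 = 0.94
Denominator: 1 + 0.1984 = 1.1984
u = 0.94/1.1984 = 0.7844c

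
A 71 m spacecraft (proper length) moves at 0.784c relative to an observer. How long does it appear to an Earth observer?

Proper length L₀ = 71 m
γ = 1/√(1 - 0.784²) = 1.611
L = L₀/γ = 71/1.611 = 44.07 m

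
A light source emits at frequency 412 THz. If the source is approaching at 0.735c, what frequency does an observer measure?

β = v/c = 0.735
(1+β)/(1-β) = 1.735/0.265 = 6.547
Doppler factor = √(6.547) = 2.559
f_obs = 412 × 2.559 = 1054 THz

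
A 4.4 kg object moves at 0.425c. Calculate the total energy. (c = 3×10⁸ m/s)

γ = 1/√(1 - 0.425²) = 1.1047
mc² = 4.4 × (3×10⁸)² = 3.960×10¹⁷ J
E = γmc² = 1.1047 × 3.960×10¹⁷ = 4.375×10¹⁷ J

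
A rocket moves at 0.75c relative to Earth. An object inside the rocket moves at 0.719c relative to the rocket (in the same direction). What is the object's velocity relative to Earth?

u = (u' + v)/(1 + u'v/c²)
Numerator: 0.719 + 0.75 = 1.469
Denominator: 1 + 0.53925 = 1.53925
u = 1.469/1.53925 = 0.9544c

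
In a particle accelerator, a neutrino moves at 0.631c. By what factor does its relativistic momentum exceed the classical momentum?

p_rel = γmv, p_class = mv
Ratio = γ = 1/√(1 - 0.631²)
= 1/√(0.601839) = 1.289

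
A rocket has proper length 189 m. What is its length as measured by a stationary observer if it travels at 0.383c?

Proper length L₀ = 189 m
γ = 1/√(1 - 0.383²) = 1.0825
L = L₀/γ = 189/1.0825 = 174.6 m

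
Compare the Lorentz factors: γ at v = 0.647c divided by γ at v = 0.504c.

γ₁ = 1/√(1 - 0.647²) = 1.3115
γ₂ = 1/√(1 - 0.504²) = 1.1578
γ₁/γ₂ = 1.3115/1.1578 = 1.133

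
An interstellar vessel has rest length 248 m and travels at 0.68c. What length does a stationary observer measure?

Proper length L₀ = 248 m
γ = 1/√(1 - 0.68²) = 1.364
L = L₀/γ = 248/1.364 = 181.8 m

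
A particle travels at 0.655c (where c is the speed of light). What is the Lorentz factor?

v/c = 0.655, so (v/c)² = 0.429025
1 - (v/c)² = 0.570975
γ = 1/√(0.570975) = 1.323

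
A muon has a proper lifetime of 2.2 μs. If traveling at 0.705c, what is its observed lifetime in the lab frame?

Proper lifetime τ₀ = 2.2 μs
γ = 1/√(1 - 0.705²) = 1.410
τ = γτ₀ = 1.410 × 2.2 μs = 3.102 μs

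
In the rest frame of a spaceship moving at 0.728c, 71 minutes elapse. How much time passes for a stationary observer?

Proper time Δt₀ = 71 minutes
γ = 1/√(1 - 0.728²) = 1.459
Δt = γΔt₀ = 1.459 × 71 = 103.6 minutes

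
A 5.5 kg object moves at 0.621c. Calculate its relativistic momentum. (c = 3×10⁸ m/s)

γ = 1/√(1 - 0.621²) = 1.276
v = 0.621 × 3×10⁸ = 1.863×10⁸ m/s
p = γmv = 1.276 × 5.5 × 1.863×10⁸ = 1.307×10⁹ kg·m/s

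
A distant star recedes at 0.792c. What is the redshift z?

β = 0.792
(1+β)/(1-β) = 1.792/0.208 = 8.615
√(8.615) = 2.935
z = 2.935 - 1 = 1.935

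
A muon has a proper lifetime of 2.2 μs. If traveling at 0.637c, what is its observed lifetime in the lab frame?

Proper lifetime τ₀ = 2.2 μs
γ = 1/√(1 - 0.637²) = 1.2972
τ = γτ₀ = 1.2972 × 2.2 μs = 2.854 μs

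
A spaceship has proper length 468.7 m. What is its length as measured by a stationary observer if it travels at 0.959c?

Proper length L₀ = 468.7 m
γ = 1/√(1 - 0.959²) = 3.529
L = L₀/γ = 468.7/3.529 = 132.8 m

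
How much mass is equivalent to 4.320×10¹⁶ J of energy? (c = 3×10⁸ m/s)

From E = mc², we get m = E/c²
c² = (3×10⁸)² = 9×10¹⁶ m²/s²
m = 4.320×10¹⁶ / 9×10¹⁶ = 0.4800 kg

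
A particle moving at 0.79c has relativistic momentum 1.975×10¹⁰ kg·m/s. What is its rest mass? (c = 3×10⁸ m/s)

γ = 1/√(1 - 0.79²) = 1.631
v = 0.79 × 3×10⁸ = 2.370×10⁸ m/s
m = p/(γv) = 1.975×10¹⁰/(1.631 × 2.370×10⁸) = 51.09 kg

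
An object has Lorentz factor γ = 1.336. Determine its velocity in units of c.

From γ = 1/√(1 - v²/c²):
1/γ² = 1/1.336² = 0.5603
v²/c² = 1 - 0.5603 = 0.4397
v/c = √(0.4397) = 0.6631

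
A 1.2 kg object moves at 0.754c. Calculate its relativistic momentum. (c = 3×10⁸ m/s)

γ = 1/√(1 - 0.754²) = 1.5224
v = 0.754 × 3×10⁸ = 2.262×10⁸ m/s
p = γmv = 1.5224 × 1.2 × 2.262×10⁸ = 4.132×10⁸ kg·m/s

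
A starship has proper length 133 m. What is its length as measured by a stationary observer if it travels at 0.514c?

Proper length L₀ = 133 m
γ = 1/√(1 - 0.514²) = 1.166
L = L₀/γ = 133/1.166 = 114.1 m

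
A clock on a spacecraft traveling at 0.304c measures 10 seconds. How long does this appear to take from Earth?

Proper time Δt₀ = 10 seconds
γ = 1/√(1 - 0.304²) = 1.050
Δt = γΔt₀ = 1.050 × 10 = 10.50 seconds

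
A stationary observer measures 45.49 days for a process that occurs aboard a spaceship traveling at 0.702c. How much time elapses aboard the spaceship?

Dilated time Δt = 45.49 days
γ = 1/√(1 - 0.702²) = 1.404
Δt₀ = Δt/γ = 45.49/1.404 = 32.40 days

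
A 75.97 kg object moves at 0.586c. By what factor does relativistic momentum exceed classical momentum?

p_rel = γmv, p_class = mv
Ratio = γ = 1/√(1 - 0.586²) = 1.234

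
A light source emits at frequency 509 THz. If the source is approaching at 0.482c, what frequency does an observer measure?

β = v/c = 0.482
(1+β)/(1-β) = 1.482/0.518 = 2.861
Doppler factor = √(2.861) = 1.69145
f_obs = 509 × 1.69145 = 860.9 THz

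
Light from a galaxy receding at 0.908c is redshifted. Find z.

β = 0.908
(1+β)/(1-β) = 1.908/0.092 = 20.74
√(20.74) = 4.554
z = 4.554 - 1 = 3.554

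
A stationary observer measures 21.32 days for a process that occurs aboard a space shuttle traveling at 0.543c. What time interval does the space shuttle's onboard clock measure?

Dilated time Δt = 21.32 days
γ = 1/√(1 - 0.543²) = 1.191
Δt₀ = Δt/γ = 21.32/1.191 = 17.90 days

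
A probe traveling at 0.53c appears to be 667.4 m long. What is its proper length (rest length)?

Contracted length L = 667.4 m
γ = 1/√(1 - 0.53²) = 1.1792
L₀ = γL = 1.1792 × 667.4 = 787.0 m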